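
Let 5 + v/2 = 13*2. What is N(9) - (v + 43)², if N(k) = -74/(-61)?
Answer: -440651/61 ≈ -7223.8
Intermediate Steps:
v = 42 (v = -10 + 2*(13*2) = -10 + 2*26 = -10 + 52 = 42)
N(k) = 74/61 (N(k) = -74*(-1/61) = 74/61)
N(9) - (v + 43)² = 74/61 - (42 + 43)² = 74/61 - 1*85² = 74/61 - 1*7225 = 74/61 - 7225 = -440651/61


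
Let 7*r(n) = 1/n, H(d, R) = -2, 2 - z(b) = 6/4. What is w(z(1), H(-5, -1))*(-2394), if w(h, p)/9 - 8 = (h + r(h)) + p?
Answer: -146205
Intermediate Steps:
z(b) = 1/2 (z(b) = 2 - 6/4 = 2 - 1*3/2 = 2 - 3/2 = 1/2)
r(n) = 1/(7*n)
w(h, p) = 72 + 9*h + 9*p + 9/(7*h) (w(h, p) = 72 + 9*((h + 1/(7*h)) + p) = 72 + 9*(h + p + 1/(7*h)) = 72 + (9*h + 9*p + 9/(7*h)) = 72 + 9*h + 9*p + 9/(7*h))
w(z(1), H(-5, -1))*(-2394) = (9*(1 + 7*(1/2)*(8 + 1/2 - 2))/(7*(1/2)))*(-2394) = ((9/7)*2*(1 + 7*(1/2)*(13/2)))*(-2394) = ((9/7)*2*(1 + 91/4))*(-2394) = ((9/7)*2*(95/4))*(-2394) = (855/14)*(-2394) = -146205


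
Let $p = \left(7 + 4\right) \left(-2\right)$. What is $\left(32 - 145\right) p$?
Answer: $2486$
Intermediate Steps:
$p = -22$ ($p = 11 \left(-2\right) = -22$)
$\left(32 - 145\right) p = \left(32 - 145\right) \left(-22\right) = \left(-113\right) \left(-22\right) = 2486$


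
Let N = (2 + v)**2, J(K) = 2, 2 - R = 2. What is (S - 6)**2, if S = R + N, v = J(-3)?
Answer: 100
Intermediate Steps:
R = 0 (R = 2 - 1*2 = 2 - 2 = 0)
v = 2
N = 16 (N = (2 + 2)**2 = 4**2 = 16)
S = 16 (S = 0 + 16 = 16)
(S - 6)**2 = (16 - 6)**2 = 10**2 = 100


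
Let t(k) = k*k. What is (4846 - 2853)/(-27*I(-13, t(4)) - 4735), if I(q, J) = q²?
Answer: -1993/9298 ≈ -0.21435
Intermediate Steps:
t(k) = k²
(4846 - 2853)/(-27*I(-13, t(4)) - 4735) = (4846 - 2853)/(-27*(-13)² - 4735) = 1993/(-27*169 - 4735) = 1993/(-4563 - 4735) = 1993/(-9298) = 1993*(-1/9298) = -1993/9298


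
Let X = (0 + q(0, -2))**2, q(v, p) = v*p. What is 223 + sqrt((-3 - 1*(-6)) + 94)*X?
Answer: 223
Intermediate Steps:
q(v, p) = p*v
X = 0 (X = (0 - 2*0)**2 = (0 + 0)**2 = 0**2 = 0)
223 + sqrt((-3 - 1*(-6)) + 94)*X = 223 + sqrt((-3 - 1*(-6)) + 94)*0 = 223 + sqrt((-3 + 6) + 94)*0 = 223 + sqrt(3 + 94)*0 = 223 + sqrt(97)*0 = 223 + 0 = 223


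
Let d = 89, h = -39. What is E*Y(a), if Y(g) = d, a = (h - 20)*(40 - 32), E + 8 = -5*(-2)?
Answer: 178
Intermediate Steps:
E = 2 (E = -8 - 5*(-2) = -8 + 10 = 2)
a = -472 (a = (-39 - 20)*(40 - 32) = -59*8 = -472)
Y(g) = 89
E*Y(a) = 2*89 = 178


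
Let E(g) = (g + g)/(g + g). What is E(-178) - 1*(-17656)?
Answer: 17657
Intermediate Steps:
E(g) = 1 (E(g) = (2*g)/((2*g)) = (2*g)*(1/(2*g)) = 1)
E(-178) - 1*(-17656) = 1 - 1*(-17656) = 1 + 17656 = 17657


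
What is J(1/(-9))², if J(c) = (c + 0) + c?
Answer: 4/81 ≈ 0.049383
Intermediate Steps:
J(c) = 2*c (J(c) = c + c = 2*c)
J(1/(-9))² = (2/(-9))² = (2*(-⅑))² = (-2/9)² = 4/81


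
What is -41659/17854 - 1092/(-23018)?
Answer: -469705147/205481686 ≈ -2.2859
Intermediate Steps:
-41659/17854 - 1092/(-23018) = -41659*1/17854 - 1092*(-1/23018) = -41659/17854 + 546/11509 = -469705147/205481686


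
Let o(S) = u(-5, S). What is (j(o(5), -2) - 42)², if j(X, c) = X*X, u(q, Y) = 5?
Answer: 289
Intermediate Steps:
o(S) = 5
j(X, c) = X²
(j(o(5), -2) - 42)² = (5² - 42)² = (25 - 42)² = (-17)² = 289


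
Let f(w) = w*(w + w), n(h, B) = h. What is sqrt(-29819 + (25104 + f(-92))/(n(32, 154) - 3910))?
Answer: 33*I*sqrt(102986107)/1939 ≈ 172.71*I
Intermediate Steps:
f(w) = 2*w**2 (f(w) = w*(2*w) = 2*w**2)
sqrt(-29819 + (25104 + f(-92))/(n(32, 154) - 3910)) = sqrt(-29819 + (25104 + 2*(-92)**2)/(32 - 3910)) = sqrt(-29819 + (25104 + 2*8464)/(-3878)) = sqrt(-29819 + (25104 + 16928)*(-1/3878)) = sqrt(-29819 + 42032*(-1/3878)) = sqrt(-29819 - 21016/1939) = sqrt(-57840057/1939) = 33*I*sqrt(102986107)/1939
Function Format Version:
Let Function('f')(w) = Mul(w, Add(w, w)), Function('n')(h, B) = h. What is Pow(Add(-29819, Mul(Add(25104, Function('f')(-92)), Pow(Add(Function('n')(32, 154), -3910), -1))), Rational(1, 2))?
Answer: Mul(Rational(33, 1939), I, Pow(102986107, Rational(1, 2))) ≈ Mul(172.71, I)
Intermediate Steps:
Function('f')(w) = Mul(2, Pow(w, 2)) (Function('f')(w) = Mul(w, Mul(2, w)) = Mul(2, Pow(w, 2)))
Pow(Add(-29819, Mul(Add(25104, Function('f')(-92)), Pow(Add(Function('n')(32, 154), -3910), -1))), Rational(1, 2)) = Pow(Add(-29819, Mul(Add(25104, Mul(2, Pow(-92, 2))), Pow(Add(32, -3910), -1))), Rational(1, 2)) = Pow(Add(-29819, Mul(Add(25104, Mul(2, 8464)), Pow(-3878, -1))), Rational(1, 2)) = Pow(Add(-29819, Mul(Add(25104, 16928), Rational(-1, 3878))), Rational(1, 2)) = Pow(Add(-29819, Mul(42032, Rational(-1, 3878))), Rational(1, 2)) = Pow(Add(-29819, Rational(-21016, 1939)), Rational(1, 2)) = Pow(Rational(-57840057, 1939), Rational(1, 2)) = Mul(Rational(33, 1939), I, Pow(102986107, Rational(1, 2)))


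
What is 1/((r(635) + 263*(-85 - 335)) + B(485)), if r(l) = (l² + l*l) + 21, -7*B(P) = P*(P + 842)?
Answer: 7/4228482 ≈ 1.6554e-6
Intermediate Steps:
B(P) = -P*(842 + P)/7 (B(P) = -P*(P + 842)/7 = -P*(842 + P)/7)
r(l) = 21 + 2*l² (r(l) = (l² + l²) + 21 = 2*l² + 21 = 21 + 2*l²)
1/((r(635) + 263*(-85 - 335)) + B(485)) = 1/(((21 + 2*635²) + 263*(-85 - 335)) - ⅐*485*(842 + 485)) = 1/(((21 + 2*403225) + 263*(-420)) - ⅐*485*1327) = 1/(((21 + 806450) - 110460) - 643595/7) = 1/((806471 - 110460) - 643595/7) = 1/(696011 - 643595/7) = 1/(4228482/7) = 7/4228482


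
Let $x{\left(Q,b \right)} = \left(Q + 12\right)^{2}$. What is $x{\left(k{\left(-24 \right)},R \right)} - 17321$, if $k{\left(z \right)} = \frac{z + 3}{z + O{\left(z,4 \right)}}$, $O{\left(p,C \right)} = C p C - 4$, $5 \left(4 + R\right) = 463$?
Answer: $- \frac{2915484599}{169744} \approx -17176.0$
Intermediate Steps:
$R = \frac{443}{5}$ ($R = -4 + \frac{1}{5} \cdot 463 = -4 + \frac{463}{5} = \frac{443}{5} \approx 88.6$)
$O{\left(p,C \right)} = -4 + p C^{2}$ ($O{\left(p,C \right)} = p C^{2} - 4 = -4 + p C^{2}$)
$k{\left(z \right)} = \frac{3 + z}{-4 + 17 z}$ ($k{\left(z \right)} = \frac{z + 3}{z + \left(-4 + z 4^{2}\right)} = \frac{3 + z}{z + \left(-4 + z 16\right)} = \frac{3 + z}{z + \left(-4 + 16 z\right)} = \frac{3 + z}{-4 + 17 z}$)
$x{\left(Q,b \right)} = \left(12 + Q\right)^{2}$
$x{\left(k{\left(-24 \right)},R \right)} - 17321 = \left(12 + \frac{3 - 24}{-4 + 17 \left(-24\right)}\right)^{2} - 17321 = \left(12 + \frac{1}{-4 - 408} \left(-21\right)\right)^{2} - 17321 = \left(12 + \frac{1}{-412} \left(-21\right)\right)^{2} - 17321 = \left(12 - - \frac{21}{412}\right)^{2} - 17321 = \left(12 + \frac{21}{412}\right)^{2} - 17321 = \left(\frac{4965}{412}\right)^{2} - 17321 = \frac{24651225}{169744} - 17321 = - \frac{2915484599}{169744}$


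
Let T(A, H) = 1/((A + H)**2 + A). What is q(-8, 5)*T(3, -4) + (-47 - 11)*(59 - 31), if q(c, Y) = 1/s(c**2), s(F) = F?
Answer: -415743/256 ≈ -1624.0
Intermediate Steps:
q(c, Y) = c**(-2) (q(c, Y) = 1/(c**2) = c**(-2))
T(A, H) = 1/(A + (A + H)**2)
q(-8, 5)*T(3, -4) + (-47 - 11)*(59 - 31) = 1/((-8)**2*(3 + (3 - 4)**2)) + (-47 - 11)*(59 - 31) = 1/(64*(3 + (-1)**2)) - 58*28 = 1/(64*(3 + 1)) - 1624 = (1/64)/4 - 1624 = (1/64)*(1/4) - 1624 = 1/256 - 1624 = -415743/256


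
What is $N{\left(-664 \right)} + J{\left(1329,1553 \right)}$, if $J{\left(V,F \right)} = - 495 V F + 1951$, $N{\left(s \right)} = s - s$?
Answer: $-1021646864$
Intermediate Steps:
$N{\left(s \right)} = 0$
$J{\left(V,F \right)} = 1951 - 495 F V$ ($J{\left(V,F \right)} = - 495 F V + 1951 = 1951 - 495 F V$)
$N{\left(-664 \right)} + J{\left(1329,1553 \right)} = 0 + \left(1951 - 768735 \cdot 1329\right) = 0 + \left(1951 - 1021648815\right) = 0 - 1021646864 = -1021646864$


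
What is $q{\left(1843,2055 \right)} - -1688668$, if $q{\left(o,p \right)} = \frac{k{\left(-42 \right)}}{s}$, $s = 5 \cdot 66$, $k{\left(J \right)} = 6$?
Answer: $\frac{92876741}{55} \approx 1.6887 \cdot 10^{6}$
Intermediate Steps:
$s = 330$
$q{\left(o,p \right)} = \frac{1}{55}$ ($q{\left(o,p \right)} = \frac{6}{330} = 6 \cdot \frac{1}{330} = \frac{1}{55}$)
$q{\left(1843,2055 \right)} - -1688668 = \frac{1}{55} - -1688668 = \frac{1}{55} + 1688668 = \frac{92876741}{55}$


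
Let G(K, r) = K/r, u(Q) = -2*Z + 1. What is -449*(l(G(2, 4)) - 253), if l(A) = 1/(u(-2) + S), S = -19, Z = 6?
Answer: 3408359/30 ≈ 1.1361e+5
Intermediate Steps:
u(Q) = -11 (u(Q) = -2*6 + 1 = -12 + 1 = -11)
l(A) = -1/30 (l(A) = 1/(-11 - 19) = 1/(-30) = -1/30)
-449*(l(G(2, 4)) - 253) = -449*(-1/30 - 253) = -449*(-7591/30) = 3408359/30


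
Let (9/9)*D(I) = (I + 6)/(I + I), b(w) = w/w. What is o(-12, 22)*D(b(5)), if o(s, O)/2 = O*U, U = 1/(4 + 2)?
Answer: 77/3 ≈ 25.667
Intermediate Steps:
U = 1/6 ≈ 0.16667
b(w) = 1
D(I) = (6 + I)/(2*I) (D(I) = (I + 6)/(I + I) = (6 + I)/((2*I)) = (6 + I)*(1/(2*I)) = (6 + I)/(2*I))
o(s, O) = O/3 (o(s, O) = 2*(O*(1/6)) = 2*(O/6) = O/3)
o(-12, 22)*D(b(5)) = ((1/3)*22)*((1/2)*(6 + 1)/1) = 22*((1/2)*1*7)/3 = (22/3)*(7/2) = 77/3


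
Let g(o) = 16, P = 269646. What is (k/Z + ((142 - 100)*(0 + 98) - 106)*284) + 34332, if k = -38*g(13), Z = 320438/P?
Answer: 187882472284/160219 ≈ 1.1727e+6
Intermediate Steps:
Z = 160219/134823 (Z = 320438/269646 = 320438*(1/269646) = 160219/134823 ≈ 1.1884)
k = -608 (k = -38*16 = -608)
(k/Z + ((142 - 100)*(0 + 98) - 106)*284) + 34332 = (-608/160219/134823 + ((142 - 100)*(0 + 98) - 106)*284) + 34332 = (-608*134823/160219 + (42*98 - 106)*284) + 34332 = (-81972384/160219 + (4116 - 106)*284) + 34332 = (-81972384/160219 + 4010*284) + 34332 = (-81972384/160219 + 1138840) + 34332 = 182381833576/160219 + 34332 = 187882472284/160219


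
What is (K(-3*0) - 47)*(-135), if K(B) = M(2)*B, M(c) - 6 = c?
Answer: 6345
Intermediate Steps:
M(c) = 6 + c
K(B) = 8*B (K(B) = (6 + 2)*B = 8*B)
(K(-3*0) - 47)*(-135) = (8*(-3*0) - 47)*(-135) = (8*0 - 47)*(-135) = (0 - 47)*(-135) = -47*(-135) = 6345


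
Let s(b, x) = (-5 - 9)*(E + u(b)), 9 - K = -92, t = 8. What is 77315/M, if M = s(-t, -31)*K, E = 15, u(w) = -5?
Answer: -2209/404 ≈ -5.4678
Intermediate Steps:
K = 101 (K = 9 - 1*(-92) = 9 + 92 = 101)
s(b, x) = -140 (s(b, x) = (-5 - 9)*(15 - 5) = -14*10 = -140)
M = -14140 (M = -140*101 = -14140)
77315/M = 77315/(-14140) = 77315*(-1/14140) = -2209/404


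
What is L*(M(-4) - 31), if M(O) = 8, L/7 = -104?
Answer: 16744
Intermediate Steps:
L = -728 (L = 7*(-104) = -728)
L*(M(-4) - 31) = -728*(8 - 31) = -728*(-23) = 16744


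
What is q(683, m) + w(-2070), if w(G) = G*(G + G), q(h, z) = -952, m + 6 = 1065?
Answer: 8568848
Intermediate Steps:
m = 1059 (m = -6 + 1065 = 1059)
w(G) = 2*G² (w(G) = G*(2*G) = 2*G²)
q(683, m) + w(-2070) = -952 + 2*(-2070)² = -952 + 2*4284900 = -952 + 8569800 = 8568848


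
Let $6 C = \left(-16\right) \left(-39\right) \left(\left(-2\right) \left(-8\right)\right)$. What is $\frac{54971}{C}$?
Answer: $\frac{54971}{1664} \approx 33.035$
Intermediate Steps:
$C = 1664$ ($C = \frac{\left(-16\right) \left(-39\right) \left(\left(-2\right) \left(-8\right)\right)}{6} = \frac{624 \cdot 16}{6} = \frac{1}{6} \cdot 9984 = 1664$)
$\frac{54971}{C} = \frac{54971}{1664}$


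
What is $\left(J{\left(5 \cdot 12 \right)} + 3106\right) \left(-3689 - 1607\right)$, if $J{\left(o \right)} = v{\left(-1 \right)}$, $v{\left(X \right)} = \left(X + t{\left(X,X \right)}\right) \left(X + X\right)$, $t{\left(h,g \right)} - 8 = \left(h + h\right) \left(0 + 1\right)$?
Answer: $-16396416$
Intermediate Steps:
$t{\left(h,g \right)} = 8 + 2 h$ ($t{\left(h,g \right)} = 8 + \left(h + h\right) \left(0 + 1\right) = 8 + 2 h 1 = 8 + 2 h$)
$v{\left(X \right)} = 2 X \left(8 + 3 X\right)$ ($v{\left(X \right)} = \left(X + \left(8 + 2 X\right)\right) \left(X + X\right) = \left(8 + 3 X\right) 2 X = 2 X \left(8 + 3 X\right)$)
$J{\left(o \right)} = -10$ ($J{\left(o \right)} = 2 \left(-1\right) \left(8 + 3 \left(-1\right)\right) = 2 \left(-1\right) \left(8 - 3\right) = 2 \left(-1\right) 5 = -10$)
$\left(J{\left(5 \cdot 12 \right)} + 3106\right) \left(-3689 - 1607\right) = \left(-10 + 3106\right) \left(-3689 - 1607\right) = 3096 \left(-5296\right) = -16396416$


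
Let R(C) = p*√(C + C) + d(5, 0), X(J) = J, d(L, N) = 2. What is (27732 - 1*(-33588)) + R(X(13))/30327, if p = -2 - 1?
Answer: 1859651642/30327 - √26/10109 ≈ 61320.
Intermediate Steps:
p = -3
R(C) = 2 - 3*√2*√C (R(C) = -3*√(C + C) + 2 = -3*√2*√C + 2 = 2 - 3*√2*√C)
(27732 - 1*(-33588)) + R(X(13))/30327 = (27732 - 1*(-33588)) + (2 - 3*√2*√13)/30327 = (27732 + 33588) + (2 - 3*√26)*(1/30327) = 61320 + (2/30327 - √26/10109) = 1859651642/30327 - √26/10109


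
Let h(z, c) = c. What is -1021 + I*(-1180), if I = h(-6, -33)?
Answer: 37919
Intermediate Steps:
I = -33
-1021 + I*(-1180) = -1021 - 33*(-1180) = -1021 + 38940 = 37919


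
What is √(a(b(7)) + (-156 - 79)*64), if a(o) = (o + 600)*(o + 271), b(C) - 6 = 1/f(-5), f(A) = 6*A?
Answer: √137513311/30 ≈ 390.89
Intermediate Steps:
b(C) = 179/30 (b(C) = 6 + 1/(6*(-5)) = 6 + 1/(-30) = 6 - 1/30 = 179/30)
a(o) = (271 + o)*(600 + o) (a(o) = (600 + o)*(271 + o) = (271 + o)*(600 + o))
√(a(b(7)) + (-156 - 79)*64) = √((162600 + (179/30)² + 871*(179/30)) + (-156 - 79)*64) = √((162600 + 32041/900 + 155909/30) - 235*64) = √(151049311/900 - 15040) = √(137513311/900) = √137513311/30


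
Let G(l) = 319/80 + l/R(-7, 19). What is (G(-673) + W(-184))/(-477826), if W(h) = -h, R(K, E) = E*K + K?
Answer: -21593/53516512 ≈ -0.00040348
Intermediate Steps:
R(K, E) = K + E*K
G(l) = 319/80 - l/140 (G(l) = 319/80 + l/((-7*(1 + 19))) = 319*(1/80) + l/((-7*20)) = 319/80 + l/(-140) = 319/80 + l*(-1/140) = 319/80 - l/140)
(G(-673) + W(-184))/(-477826) = ((319/80 - 1/140*(-673)) - 1*(-184))/(-477826) = ((319/80 + 673/140) + 184)*(-1/477826) = (985/112 + 184)*(-1/477826) = (21593/112)*(-1/477826) = -21593/53516512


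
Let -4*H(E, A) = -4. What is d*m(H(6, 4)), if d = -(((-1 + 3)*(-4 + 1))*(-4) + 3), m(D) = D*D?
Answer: -27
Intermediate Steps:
H(E, A) = 1 (H(E, A) = -¼*(-4) = 1)
m(D) = D²
d = -27 (d = -((2*(-3))*(-4) + 3) = -(-6*(-4) + 3) = -(24 + 3) = -1*27 = -27)
d*m(H(6, 4)) = -27*1² = -27*1 = -27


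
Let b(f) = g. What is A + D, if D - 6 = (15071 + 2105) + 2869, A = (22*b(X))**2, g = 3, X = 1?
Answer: 24407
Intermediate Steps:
b(f) = 3
A = 4356 (A = (22*3)**2 = 66**2 = 4356)
D = 20051 (D = 6 + ((15071 + 2105) + 2869) = 6 + (17176 + 2869) = 6 + 20045 = 20051)
A + D = 4356 + 20051 = 24407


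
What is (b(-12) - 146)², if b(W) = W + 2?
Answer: 24336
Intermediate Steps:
b(W) = 2 + W
(b(-12) - 146)² = ((2 - 12) - 146)² = (-10 - 146)² = (-156)² = 24336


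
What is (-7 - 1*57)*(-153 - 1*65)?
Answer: 13952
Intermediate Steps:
(-7 - 1*57)*(-153 - 1*65) = (-7 - 57)*(-153 - 65) = -64*(-218) = 13952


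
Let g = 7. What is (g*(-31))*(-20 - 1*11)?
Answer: 6727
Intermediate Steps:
(g*(-31))*(-20 - 1*11) = (7*(-31))*(-20 - 1*11) = -217*(-20 - 11) = -217*(-31) = 6727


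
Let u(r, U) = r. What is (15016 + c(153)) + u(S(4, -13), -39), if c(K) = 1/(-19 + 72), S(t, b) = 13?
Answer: 796538/53 ≈ 15029.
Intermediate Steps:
c(K) = 1/53
(15016 + c(153)) + u(S(4, -13), -39) = (15016 + 1/53) + 13 = 795849/53 + 13 = 796538/53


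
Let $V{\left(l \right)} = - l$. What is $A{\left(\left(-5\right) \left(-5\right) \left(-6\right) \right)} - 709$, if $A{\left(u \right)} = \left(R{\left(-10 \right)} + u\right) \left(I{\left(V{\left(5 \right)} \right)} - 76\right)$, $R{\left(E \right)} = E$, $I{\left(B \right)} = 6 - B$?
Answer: $9691$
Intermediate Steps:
$A{\left(u \right)} = 650 - 65 u$ ($A{\left(u \right)} = \left(-10 + u\right) \left(\left(6 - \left(-1\right) 5\right) - 76\right) = \left(-10 + u\right) \left(\left(6 - -5\right) - 76\right) = \left(-10 + u\right) \left(\left(6 + 5\right) - 76\right) = \left(-10 + u\right) \left(11 - 76\right) = \left(-10 + u\right) \left(-65\right) = 650 - 65 u$)
$A{\left(\left(-5\right) \left(-5\right) \left(-6\right) \right)} - 709 = \left(650 - 65 \left(-5\right) \left(-5\right) \left(-6\right)\right) - 709 = \left(650 - 65 \cdot 25 \left(-6\right)\right) - 709 = \left(650 - -9750\right) - 709 = \left(650 + 9750\right) - 709 = 10400 - 709 = 9691$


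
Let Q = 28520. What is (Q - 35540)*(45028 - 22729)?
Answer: -156538980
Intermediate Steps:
(Q - 35540)*(45028 - 22729) = (28520 - 35540)*(45028 - 22729) = -7020*22299 = -156538980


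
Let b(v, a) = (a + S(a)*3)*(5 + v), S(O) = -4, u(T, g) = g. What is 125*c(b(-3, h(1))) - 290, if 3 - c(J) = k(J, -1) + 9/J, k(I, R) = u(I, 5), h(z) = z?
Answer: -10755/22 ≈ -488.86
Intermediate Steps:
k(I, R) = 5
b(v, a) = (-12 + a)*(5 + v) (b(v, a) = (a - 4*3)*(5 + v) = (a - 12)*(5 + v) = (-12 + a)*(5 + v))
c(J) = -2 - 9/J (c(J) = 3 - (5 + 9/J) = 3 + (-5 - 9/J) = -2 - 9/J)
125*c(b(-3, h(1))) - 290 = 125*(-2 - 9/(-60 - 12*(-3) + 5*1 + 1*(-3))) - 290 = 125*(-2 - 9/(-60 + 36 + 5 - 3)) - 290 = 125*(-2 - 9/(-22)) - 290 = 125*(-2 - 9*(-1/22)) - 290 = 125*(-2 + 9/22) - 290 = 125*(-35/22) - 290 = -4375/22 - 290 = -10755/22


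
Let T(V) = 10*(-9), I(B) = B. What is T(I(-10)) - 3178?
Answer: -3268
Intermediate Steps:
T(V) = -90
T(I(-10)) - 3178 = -90 - 3178 = -3268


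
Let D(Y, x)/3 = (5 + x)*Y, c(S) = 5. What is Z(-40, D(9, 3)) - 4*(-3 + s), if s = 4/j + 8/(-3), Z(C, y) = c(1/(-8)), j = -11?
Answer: 961/33 ≈ 29.121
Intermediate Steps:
D(Y, x) = 3*Y*(5 + x) (D(Y, x) = 3*((5 + x)*Y) = 3*(Y*(5 + x)) = 3*Y*(5 + x))
Z(C, y) = 5
s = -100/33 (s = 4/(-11) + 8/(-3) = 4*(-1/11) + 8*(-⅓) = -4/11 - 8/3 = -100/33 ≈ -3.0303)
Z(-40, D(9, 3)) - 4*(-3 + s) = 5 - 4*(-3 - 100/33) = 5 - 4*(-199)/33 = 5 - 1*(-796/33) = 5 + 796/33 = 961/33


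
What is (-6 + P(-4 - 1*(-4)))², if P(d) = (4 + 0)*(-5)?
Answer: 676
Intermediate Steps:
P(d) = -20 (P(d) = 4*(-5) = -20)
(-6 + P(-4 - 1*(-4)))² = (-6 - 20)² = (-26)² = 676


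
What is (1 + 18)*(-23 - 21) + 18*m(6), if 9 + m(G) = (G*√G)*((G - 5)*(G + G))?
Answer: -998 + 1296*√6 ≈ 2176.5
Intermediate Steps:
m(G) = -9 + 2*G^(5/2)*(-5 + G) (m(G) = -9 + (G*√G)*((G - 5)*(G + G)) = -9 + G^(3/2)*((-5 + G)*(2*G)) = -9 + G^(3/2)*(2*G*(-5 + G)) = -9 + 2*G^(5/2)*(-5 + G))
(1 + 18)*(-23 - 21) + 18*m(6) = (1 + 18)*(-23 - 21) + 18*(-9 - 360*√6 + 2*6^(7/2)) = 19*(-44) + 18*(-9 - 360*√6 + 2*(216*√6)) = -836 + 18*(-9 - 360*√6 + 432*√6) = -836 + 18*(-9 + 72*√6) = -836 + (-162 + 1296*√6) = -998 + 1296*√6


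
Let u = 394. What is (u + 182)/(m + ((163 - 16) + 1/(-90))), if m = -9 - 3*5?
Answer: 51840/11069 ≈ 4.6833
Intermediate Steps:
m = -24 (m = -9 - 15 = -24)
(u + 182)/(m + ((163 - 16) + 1/(-90))) = (394 + 182)/(-24 + ((163 - 16) + 1/(-90))) = 576/(-24 + (147 - 1/90)) = 576/(-24 + 13229/90) = 576/(11069/90) = 576*(90/11069) = 51840/11069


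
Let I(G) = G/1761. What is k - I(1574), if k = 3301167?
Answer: 5813353513/1761 ≈ 3.3012e+6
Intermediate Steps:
I(G) = G/1761 (I(G) = G*(1/1761) = G/1761)
k - I(1574) = 3301167 - 1574/1761 = 5813353513/1761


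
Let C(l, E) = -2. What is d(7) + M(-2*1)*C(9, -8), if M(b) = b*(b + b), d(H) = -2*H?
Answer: -30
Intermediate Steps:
M(b) = 2*b² (M(b) = b*(2*b) = 2*b²)
d(7) + M(-2*1)*C(9, -8) = -2*7 + (2*(-2*1)²)*(-2) = -14 + (2*(-2)²)*(-2) = -14 + (2*4)*(-2) = -14 + 8*(-2) = -14 - 16 = -30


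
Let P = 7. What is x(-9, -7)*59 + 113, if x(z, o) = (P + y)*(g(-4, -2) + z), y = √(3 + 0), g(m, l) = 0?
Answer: -3604 - 531*√3 ≈ -4523.7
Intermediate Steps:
y = √3 ≈ 1.7320
x(z, o) = z*(7 + √3) (x(z, o) = (7 + √3)*(0 + z) = (7 + √3)*z = z*(7 + √3))
x(-9, -7)*59 + 113 = -9*(7 + √3)*59 + 113 = (-63 - 9*√3)*59 + 113 = (-3717 - 531*√3) + 113 = -3604 - 531*√3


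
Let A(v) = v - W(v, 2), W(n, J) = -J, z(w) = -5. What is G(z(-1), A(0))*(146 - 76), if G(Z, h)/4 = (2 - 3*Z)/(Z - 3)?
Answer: -595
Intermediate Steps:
A(v) = 2 + v (A(v) = v - (-1)*2 = v - 1*(-2) = v + 2 = 2 + v)
G(Z, h) = 4*(2 - 3*Z)/(-3 + Z) (G(Z, h) = 4*((2 - 3*Z)/(Z - 3)) = 4*((2 - 3*Z)/(-3 + Z)) = 4*(2 - 3*Z)/(-3 + Z))
G(z(-1), A(0))*(146 - 76) = (4*(2 - 3*(-5))/(-3 - 5))*(146 - 76) = (4*(2 + 15)/(-8))*70 = (4*(-1/8)*17)*70 = -17/2*70 = -595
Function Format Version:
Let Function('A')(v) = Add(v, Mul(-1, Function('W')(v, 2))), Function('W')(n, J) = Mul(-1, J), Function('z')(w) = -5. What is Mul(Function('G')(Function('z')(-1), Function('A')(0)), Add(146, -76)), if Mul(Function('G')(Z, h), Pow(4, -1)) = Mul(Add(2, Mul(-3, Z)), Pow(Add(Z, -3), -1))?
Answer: -595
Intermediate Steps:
Function('A')(v) = Add(2, v) (Function('A')(v) = Add(v, Mul(-1, Mul(-1, 2))) = Add(v, Mul(-1, -2)) = Add(v, 2) = Add(2, v))
Function('G')(Z, h) = Mul(4, Pow(Add(-3, Z), -1), Add(2, Mul(-3, Z))) (Function('G')(Z, h) = Mul(4, Mul(Add(2, Mul(-3, Z)), Pow(Add(Z, -3), -1))) = Mul(4, Mul(Add(2, Mul(-3, Z)), Pow(Add(-3, Z), -1))) = Mul(4, Mul(Pow(Add(-3, Z), -1), Add(2, Mul(-3, Z)))) = Mul(4, Pow(Add(-3, Z), -1), Add(2, Mul(-3, Z))))
Mul(Function('G')(Function('z')(-1), Function('A')(0)), Add(146, -76)) = Mul(Mul(4, Pow(Add(-3, -5), -1), Add(2, Mul(-3, -5))), Add(146, -76)) = Mul(Mul(4, Pow(-8, -1), Add(2, 15)), 70) = Mul(Mul(4, Rational(-1, 8), 17), 70) = Mul(Rational(-17, 2), 70) = -595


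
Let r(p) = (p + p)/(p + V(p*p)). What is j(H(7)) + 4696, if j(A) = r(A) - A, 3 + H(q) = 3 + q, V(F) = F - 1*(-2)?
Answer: 135988/29 ≈ 4689.2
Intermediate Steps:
V(F) = 2 + F (V(F) = F + 2 = 2 + F)
r(p) = 2*p/(2 + p + p**2) (r(p) = (p + p)/(p + (2 + p*p)) = (2*p)/(p + (2 + p**2)) = (2*p)/(2 + p + p**2) = 2*p/(2 + p + p**2))
H(q) = q (H(q) = -3 + (3 + q) = q)
j(A) = -A + 2*A/(2 + A + A**2) (j(A) = 2*A/(2 + A + A**2) - A = -A + 2*A/(2 + A + A**2))
j(H(7)) + 4696 = -1*7**2*(1 + 7)/(2 + 7 + 7**2) + 4696 = -1*49*8/(2 + 7 + 49) + 4696 = -1*49*8/58 + 4696 = -1*49*1/58*8 + 4696 = -196/29 + 4696 = 135988/29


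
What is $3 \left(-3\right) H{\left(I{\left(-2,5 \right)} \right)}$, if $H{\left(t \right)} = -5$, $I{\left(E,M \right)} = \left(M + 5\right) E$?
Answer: $45$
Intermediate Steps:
$I{\left(E,M \right)} = E \left(5 + M\right)$ ($I{\left(E,M \right)} = \left(5 + M\right) E = E \left(5 + M\right)$)
$3 \left(-3\right) H{\left(I{\left(-2,5 \right)} \right)} = 3 \left(-3\right) \left(-5\right) = \left(-9\right) \left(-5\right) = 45$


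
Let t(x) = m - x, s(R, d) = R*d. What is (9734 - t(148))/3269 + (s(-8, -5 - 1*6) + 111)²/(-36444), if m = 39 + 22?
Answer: 32637265/17019348 ≈ 1.9177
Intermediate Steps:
m = 61
t(x) = 61 - x
(9734 - t(148))/3269 + (s(-8, -5 - 1*6) + 111)²/(-36444) = (9734 - (61 - 1*148))/3269 + (-8*(-5 - 1*6) + 111)²/(-36444) = (9734 - (61 - 148))*(1/3269) + (-8*(-5 - 6) + 111)²*(-1/36444) = (9734 - 1*(-87))*(1/3269) + (-8*(-11) + 111)²*(-1/36444) = (9734 + 87)*(1/3269) + (88 + 111)²*(-1/36444) = 9821*(1/3269) + 199²*(-1/36444) = 1403/467 + 39601*(-1/36444) = 1403/467 - 39601/36444 = 32637265/17019348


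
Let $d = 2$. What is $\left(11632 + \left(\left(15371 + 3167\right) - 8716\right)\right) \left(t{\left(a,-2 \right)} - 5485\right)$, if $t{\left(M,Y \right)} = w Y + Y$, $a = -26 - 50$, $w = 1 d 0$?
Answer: $-117718098$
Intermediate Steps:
$w = 0$ ($w = 1 \cdot 2 \cdot 0 = 2 \cdot 0 = 0$)
$a = -76$
$t{\left(M,Y \right)} = Y$ ($t{\left(M,Y \right)} = 0 Y + Y = 0 + Y = Y$)
$\left(11632 + \left(\left(15371 + 3167\right) - 8716\right)\right) \left(t{\left(a,-2 \right)} - 5485\right) = \left(11632 + \left(\left(15371 + 3167\right) - 8716\right)\right) \left(-2 - 5485\right) = \left(11632 + \left(18538 - 8716\right)\right) \left(-5487\right) = \left(11632 + 9822\right) \left(-5487\right) = 21454 \left(-5487\right) = -117718098$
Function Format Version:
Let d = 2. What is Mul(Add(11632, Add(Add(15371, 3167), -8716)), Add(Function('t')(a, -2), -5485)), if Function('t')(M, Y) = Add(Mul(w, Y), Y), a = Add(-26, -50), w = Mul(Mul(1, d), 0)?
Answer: -117718098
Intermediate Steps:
w = 0 (w = Mul(Mul(1, 2), 0) = Mul(2, 0) = 0)
a = -76
Function('t')(M, Y) = Y (Function('t')(M, Y) = Add(Mul(0, Y), Y) = Add(0, Y) = Y)
Mul(Add(11632, Add(Add(15371, 3167), -8716)), Add(Function('t')(a, -2), -5485)) = Mul(Add(11632, Add(Add(15371, 3167), -8716)), Add(-2, -5485)) = Mul(Add(11632, Add(18538, -8716)), -5487) = Mul(Add(11632, 9822), -5487) = Mul(21454, -5487) = -117718098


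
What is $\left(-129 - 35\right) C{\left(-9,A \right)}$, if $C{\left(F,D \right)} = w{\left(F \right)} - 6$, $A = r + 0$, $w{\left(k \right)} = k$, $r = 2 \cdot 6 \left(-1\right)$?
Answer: $2460$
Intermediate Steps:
$r = -12$ ($r = 12 \left(-1\right) = -12$)
$A = -12$ ($A = -12 + 0 = -12$)
$C{\left(F,D \right)} = -6 + F$ ($C{\left(F,D \right)} = F - 6 = -6 + F$)
$\left(-129 - 35\right) C{\left(-9,A \right)} = \left(-129 - 35\right) \left(-6 - 9\right) = \left(-164\right) \left(-15\right) = 2460$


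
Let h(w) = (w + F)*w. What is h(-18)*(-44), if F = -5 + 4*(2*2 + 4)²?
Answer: 184536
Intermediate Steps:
F = 251 (F = -5 + 4*(4 + 4)² = -5 + 4*8² = -5 + 4*64 = -5 + 256 = 251)
h(w) = w*(251 + w) (h(w) = (w + 251)*w = (251 + w)*w = w*(251 + w))
h(-18)*(-44) = -18*(251 - 18)*(-44) = -18*233*(-44) = -4194*(-44) = 184536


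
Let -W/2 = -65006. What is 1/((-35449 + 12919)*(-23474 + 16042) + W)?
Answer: 1/167572972 ≈ 5.9676e-9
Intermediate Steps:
W = 130012 (W = -2*(-65006) = 130012)
1/((-35449 + 12919)*(-23474 + 16042) + W) = 1/((-35449 + 12919)*(-23474 + 16042) + 130012) = 1/(-22530*(-7432) + 130012) = 1/(167442960 + 130012) = 1/167572972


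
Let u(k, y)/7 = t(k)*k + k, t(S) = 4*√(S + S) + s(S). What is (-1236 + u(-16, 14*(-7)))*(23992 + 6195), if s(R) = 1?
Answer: -44073020 - 54095104*I*√2 ≈ -4.4073e+7 - 7.6502e+7*I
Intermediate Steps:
t(S) = 1 + 4*√2*√S (t(S) = 4*√(S + S) + 1 = 4*√(2*S) + 1 = 4*(√2*√S) + 1 = 4*√2*√S + 1 = 1 + 4*√2*√S)
u(k, y) = 7*k + 7*k*(1 + 4*√2*√k) (u(k, y) = 7*((1 + 4*√2*√k)*k + k) = 7*(k*(1 + 4*√2*√k) + k) = 7*(k + k*(1 + 4*√2*√k)) = 7*k + 7*k*(1 + 4*√2*√k))
(-1236 + u(-16, 14*(-7)))*(23992 + 6195) = (-1236 + (14*(-16) + 28*√2*(-16)^(3/2)))*(23992 + 6195) = (-1236 + (-224 + 28*√2*(-64*I)))*30187 = (-1236 + (-224 - 1792*I*√2))*30187 = (-1460 - 1792*I*√2)*30187 = -44073020 - 54095104*I*√2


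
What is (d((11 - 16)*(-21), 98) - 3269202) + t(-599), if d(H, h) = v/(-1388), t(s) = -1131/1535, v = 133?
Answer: -6965298171143/2130580 ≈ -3.2692e+6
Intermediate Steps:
t(s) = -1131/1535 (t(s) = -1131*1/1535 = -1131/1535)
d(H, h) = -133/1388 (d(H, h) = 133/(-1388) = 133*(-1/1388) = -133/1388)
(d((11 - 16)*(-21), 98) - 3269202) + t(-599) = (-133/1388 - 3269202) - 1131/1535 = -4537652509/1388 - 1131/1535 = -6965298171143/2130580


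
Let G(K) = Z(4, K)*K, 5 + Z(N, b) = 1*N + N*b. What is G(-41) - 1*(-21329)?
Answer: 28094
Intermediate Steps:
Z(N, b) = -5 + N + N*b (Z(N, b) = -5 + (1*N + N*b) = -5 + (N + N*b) = -5 + N + N*b)
G(K) = K*(-1 + 4*K) (G(K) = (-5 + 4 + 4*K)*K = (-1 + 4*K)*K = K*(-1 + 4*K))
G(-41) - 1*(-21329) = -41*(-1 + 4*(-41)) - 1*(-21329) = -41*(-1 - 164) + 21329 = -41*(-165) + 21329 = 6765 + 21329 = 28094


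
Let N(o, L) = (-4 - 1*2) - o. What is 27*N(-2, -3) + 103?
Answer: -5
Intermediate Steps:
N(o, L) = -6 - o (N(o, L) = (-4 - 2) - o = -6 - o)
27*N(-2, -3) + 103 = 27*(-6 - 1*(-2)) + 103 = 27*(-6 + 2) + 103 = 27*(-4) + 103 = -108 + 103 = -5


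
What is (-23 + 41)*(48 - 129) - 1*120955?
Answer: -122413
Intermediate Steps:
(-23 + 41)*(48 - 129) - 1*120955 = 18*(-81) - 120955 = -1458 - 120955 = -122413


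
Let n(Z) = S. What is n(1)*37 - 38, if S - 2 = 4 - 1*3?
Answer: 73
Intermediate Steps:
S = 3 (S = 2 + (4 - 1*3) = 2 + (4 - 3) = 2 + 1 = 3)
n(Z) = 3
n(1)*37 - 38 = 3*37 - 38 = 111 - 38 = 73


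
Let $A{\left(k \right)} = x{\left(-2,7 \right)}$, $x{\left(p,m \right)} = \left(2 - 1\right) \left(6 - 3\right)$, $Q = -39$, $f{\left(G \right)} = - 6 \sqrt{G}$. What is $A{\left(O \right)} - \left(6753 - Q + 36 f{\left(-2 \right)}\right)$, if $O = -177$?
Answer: $-6789 + 216 i \sqrt{2} \approx -6789.0 + 305.47 i$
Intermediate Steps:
$x{\left(p,m \right)} = 3$ ($x{\left(p,m \right)} = 1 \cdot 3 = 3$)
$A{\left(k \right)} = 3$
$A{\left(O \right)} - \left(6753 - Q + 36 f{\left(-2 \right)}\right) = 3 - \left(6792 + 36 \left(-6\right) \sqrt{-2}\right) = 3 - \left(6792 + 36 \left(-6\right) i \sqrt{2}\right) = 3 - \left(6792 - 216 i \sqrt{2}\right) = -6789 + 216 i \sqrt{2}$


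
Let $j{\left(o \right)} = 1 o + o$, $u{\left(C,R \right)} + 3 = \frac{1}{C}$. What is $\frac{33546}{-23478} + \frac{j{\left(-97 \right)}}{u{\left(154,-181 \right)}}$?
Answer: $\frac{114327337}{1803893} \approx 63.378$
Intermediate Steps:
$u{\left(C,R \right)} = -3 + \frac{1}{C}$
$j{\left(o \right)} = 2 o$ ($j{\left(o \right)} = o + o = 2 o$)
$\frac{33546}{-23478} + \frac{j{\left(-97 \right)}}{u{\left(154,-181 \right)}} = \frac{33546}{-23478} + \frac{2 \left(-97\right)}{-3 + \frac{1}{154}} = 33546 \left(- \frac{1}{23478}\right) - \frac{194}{-3 + \frac{1}{154}} = - \frac{5591}{3913} - \frac{194}{- \frac{461}{154}} = - \frac{5591}{3913} - - \frac{29876}{461} = - \frac{5591}{3913} + \frac{29876}{461} = \frac{114327337}{1803893}$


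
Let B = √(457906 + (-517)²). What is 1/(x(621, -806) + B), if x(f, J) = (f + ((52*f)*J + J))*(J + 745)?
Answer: 1587679757/2520727010786853854 - √725195/2520727010786853854 ≈ 6.2985e-10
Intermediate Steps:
B = √725195 (B = √(457906 + 267289) = √725195 ≈ 851.58)
x(f, J) = (745 + J)*(J + f + 52*J*f) (x(f, J) = (f + (52*J*f + J))*(745 + J) = (f + (J + 52*J*f))*(745 + J) = (J + f + 52*J*f)*(745 + J) = (745 + J)*(J + f + 52*J*f))
1/(x(621, -806) + B) = 1/(((-806)² + 745*(-806) + 745*621 + 52*621*(-806)² + 38741*(-806)*621) + √725195) = 1/((649636 - 600470 + 462645 + 52*621*649636 - 19390877766) + √725195) = 1/((649636 - 600470 + 462645 + 20978045712 - 19390877766) + √725195) = 1/(1587679757 + √725195)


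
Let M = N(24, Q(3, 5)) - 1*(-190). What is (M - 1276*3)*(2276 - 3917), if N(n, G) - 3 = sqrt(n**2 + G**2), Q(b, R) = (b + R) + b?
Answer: 5965035 - 1641*sqrt(697) ≈ 5.9217e+6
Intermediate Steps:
Q(b, R) = R + 2*b (Q(b, R) = (R + b) + b = R + 2*b)
N(n, G) = 3 + sqrt(G**2 + n**2) (N(n, G) = 3 + sqrt(n**2 + G**2) = 3 + sqrt(G**2 + n**2))
M = 193 + sqrt(697) (M = (3 + sqrt((5 + 2*3)**2 + 24**2)) - 1*(-190) = (3 + sqrt((5 + 6)**2 + 576)) + 190 = (3 + sqrt(11**2 + 576)) + 190 = (3 + sqrt(121 + 576)) + 190 = (3 + sqrt(697)) + 190 = 193 + sqrt(697) ≈ 219.40)
(M - 1276*3)*(2276 - 3917) = ((193 + sqrt(697)) - 1276*3)*(2276 - 3917) = ((193 + sqrt(697)) - 3828)*(-1641) = (-3635 + sqrt(697))*(-1641) = 5965035 - 1641*sqrt(697)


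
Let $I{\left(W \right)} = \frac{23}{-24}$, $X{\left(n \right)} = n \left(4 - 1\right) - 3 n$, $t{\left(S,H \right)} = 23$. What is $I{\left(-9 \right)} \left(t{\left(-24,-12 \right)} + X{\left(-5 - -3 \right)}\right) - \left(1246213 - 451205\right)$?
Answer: $- \frac{19080721}{24} \approx -7.9503 \cdot 10^{5}$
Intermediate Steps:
$X{\left(n \right)} = 0$ ($X{\left(n \right)} = n 3 - 3 n = 3 n - 3 n = 0$)
$I{\left(W \right)} = - \frac{23}{24}$ ($I{\left(W \right)} = 23 \left(- \frac{1}{24}\right) = - \frac{23}{24}$)
$I{\left(-9 \right)} \left(t{\left(-24,-12 \right)} + X{\left(-5 - -3 \right)}\right) - \left(1246213 - 451205\right) = - \frac{23 \left(23 + 0\right)}{24} - \left(1246213 - 451205\right) = \left(- \frac{23}{24}\right) 23 - \left(1246213 - 451205\right) = - \frac{529}{24} - 795008 = - \frac{19080721}{24}$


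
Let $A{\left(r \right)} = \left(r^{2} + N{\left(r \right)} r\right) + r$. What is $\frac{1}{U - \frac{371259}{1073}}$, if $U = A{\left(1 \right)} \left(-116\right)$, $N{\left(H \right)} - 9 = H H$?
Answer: $- \frac{1073}{1864875} \approx -0.00057537$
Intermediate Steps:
$N{\left(H \right)} = 9 + H^{2}$ ($N{\left(H \right)} = 9 + H H = 9 + H^{2}$)
$A{\left(r \right)} = r + r^{2} + r \left(9 + r^{2}\right)$ ($A{\left(r \right)} = \left(r^{2} + \left(9 + r^{2}\right) r\right) + r = \left(r^{2} + r \left(9 + r^{2}\right)\right) + r = r + r^{2} + r \left(9 + r^{2}\right)$)
$U = -1392$ ($U = 1 \left(10 + 1 + 1^{2}\right) \left(-116\right) = 1 \left(10 + 1 + 1\right) \left(-116\right) = 1 \cdot 12 \left(-116\right) = 12 \left(-116\right) = -1392$)
$\frac{1}{U - \frac{371259}{1073}} = \frac{1}{-1392 - \frac{371259}{1073}} = \frac{1}{- \frac{1864875}{1073}} = - \frac{1073}{1864875}$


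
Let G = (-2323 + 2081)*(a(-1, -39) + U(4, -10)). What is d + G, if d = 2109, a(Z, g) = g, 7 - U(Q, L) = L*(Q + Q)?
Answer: -9507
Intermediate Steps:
U(Q, L) = 7 - 2*L*Q (U(Q, L) = 7 - L*(Q + Q) = 7 - L*2*Q = 7 - 2*L*Q)
G = -11616 (G = (-2323 + 2081)*(-39 + (7 - 2*(-10)*4)) = -242*(-39 + (7 + 80)) = -242*(-39 + 87) = -242*48 = -11616)
d + G = 2109 - 11616 = -9507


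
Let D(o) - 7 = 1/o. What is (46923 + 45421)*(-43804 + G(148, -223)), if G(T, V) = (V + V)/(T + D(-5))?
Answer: -1565532118472/387 ≈ -4.0453e+9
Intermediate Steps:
D(o) = 7 + 1/o
G(T, V) = 2*V/(34/5 + T) (G(T, V) = (V + V)/(T + (7 + 1/(-5))) = (2*V)/(T + (7 - 1/5)) = (2*V)/(T + 34/5) = (2*V)/(34/5 + T) = 2*V/(34/5 + T))
(46923 + 45421)*(-43804 + G(148, -223)) = (46923 + 45421)*(-43804 + 10*(-223)/(34 + 5*148)) = 92344*(-43804 + 10*(-223)/(34 + 740)) = 92344*(-43804 + 10*(-223)/774) = 92344*(-43804 + 10*(-223)*(1/774)) = 92344*(-43804 - 1115/387) = 92344*(-16953263/387) = -1565532118472/387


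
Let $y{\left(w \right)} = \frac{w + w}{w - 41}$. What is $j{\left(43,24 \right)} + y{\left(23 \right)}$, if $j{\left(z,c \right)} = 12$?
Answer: $\frac{85}{9} \approx 9.4444$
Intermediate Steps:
$y{\left(w \right)} = \frac{2 w}{-41 + w}$
$j{\left(43,24 \right)} + y{\left(23 \right)} = 12 + 2 \cdot 23 \frac{1}{-41 + 23} = 12 + 2 \cdot 23 \frac{1}{-18} = 12 + 2 \cdot 23 \left(- \frac{1}{18}\right) = 12 - \frac{23}{9} = \frac{85}{9}$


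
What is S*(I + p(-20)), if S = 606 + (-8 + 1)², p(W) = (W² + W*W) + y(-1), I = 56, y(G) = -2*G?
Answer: 561990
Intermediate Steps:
p(W) = 2 + 2*W² (p(W) = (W² + W*W) - 2*(-1) = (W² + W²) + 2 = 2*W² + 2 = 2 + 2*W²)
S = 655 (S = 606 + (-7)² = 606 + 49 = 655)
S*(I + p(-20)) = 655*(56 + (2 + 2*(-20)²)) = 655*(56 + (2 + 2*400)) = 655*(56 + (2 + 800)) = 655*(56 + 802) = 655*858 = 561990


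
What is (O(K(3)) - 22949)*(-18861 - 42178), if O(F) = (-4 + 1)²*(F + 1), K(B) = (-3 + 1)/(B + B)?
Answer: 1400417777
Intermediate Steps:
K(B) = -1/B (K(B) = -2*1/(2*B) = -1/B)
O(F) = 9 + 9*F (O(F) = (-3)²*(1 + F) = 9*(1 + F) = 9 + 9*F)
(O(K(3)) - 22949)*(-18861 - 42178) = ((9 + 9*(-1/3)) - 22949)*(-18861 - 42178) = ((9 + 9*(-1*⅓)) - 22949)*(-61039) = ((9 + 9*(-⅓)) - 22949)*(-61039) = ((9 - 3) - 22949)*(-61039) = (6 - 22949)*(-61039) = -22943*(-61039) = 1400417777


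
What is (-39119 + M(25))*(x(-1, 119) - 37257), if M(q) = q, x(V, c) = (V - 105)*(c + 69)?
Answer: 2235590390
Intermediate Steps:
x(V, c) = (-105 + V)*(69 + c)
(-39119 + M(25))*(x(-1, 119) - 37257) = (-39119 + 25)*((-7245 - 105*119 + 69*(-1) - 1*119) - 37257) = -39094*((-7245 - 12495 - 69 - 119) - 37257) = -39094*(-19928 - 37257) = -39094*(-57185) = 2235590390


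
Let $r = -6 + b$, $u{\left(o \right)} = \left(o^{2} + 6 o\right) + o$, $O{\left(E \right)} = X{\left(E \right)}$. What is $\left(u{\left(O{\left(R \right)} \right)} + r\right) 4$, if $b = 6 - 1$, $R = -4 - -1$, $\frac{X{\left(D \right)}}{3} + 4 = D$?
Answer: $1172$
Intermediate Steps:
$X{\left(D \right)} = -12 + 3 D$
$R = -3$ ($R = -4 + 1 = -3$)
$O{\left(E \right)} = -12 + 3 E$
$u{\left(o \right)} = o^{2} + 7 o$
$b = 5$ ($b = 6 - 1 = 5$)
$r = -1$ ($r = -6 + 5 = -1$)
$\left(u{\left(O{\left(R \right)} \right)} + r\right) 4 = \left(\left(-12 + 3 \left(-3\right)\right) \left(7 + \left(-12 + 3 \left(-3\right)\right)\right) - 1\right) 4 = \left(\left(-12 - 9\right) \left(7 - 21\right) - 1\right) 4 = \left(- 21 \left(7 - 21\right) - 1\right) 4 = \left(\left(-21\right) \left(-14\right) - 1\right) 4 = \left(294 - 1\right) 4 = 293 \cdot 4 = 1172$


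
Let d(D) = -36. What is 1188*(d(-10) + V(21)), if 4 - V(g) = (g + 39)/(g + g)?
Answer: -277992/7 ≈ -39713.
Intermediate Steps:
V(g) = 4 - (39 + g)/(2*g) (V(g) = 4 - (g + 39)/(g + g) = 4 - (39 + g)/(2*g))
1188*(d(-10) + V(21)) = 1188*(-36 + (1/2)*(-39 + 7*21)/21) = 1188*(-36 + (1/2)*(1/21)*(-39 + 147)) = 1188*(-36 + (1/2)*(1/21)*108) = 1188*(-36 + 18/7) = 1188*(-234/7) = -277992/7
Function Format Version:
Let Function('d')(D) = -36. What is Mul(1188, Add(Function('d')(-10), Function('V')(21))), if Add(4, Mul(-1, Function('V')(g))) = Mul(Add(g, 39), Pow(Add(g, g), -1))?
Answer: Rational(-277992, 7) ≈ -39713.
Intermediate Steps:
Function('V')(g) = Add(4, Mul(Rational(-1, 2), Pow(g, -1), Add(39, g))) (Function('V')(g) = Add(4, Mul(-1, Mul(Add(g, 39), Pow(Add(g, g), -1)))) = Add(4, Mul(-1, Mul(Add(39, g), Pow(Mul(2, g), -1)))) = Add(4, Mul(-1, Mul(Add(39, g), Mul(Rational(1, 2), Pow(g, -1))))) = Add(4, Mul(-1, Mul(Rational(1, 2), Pow(g, -1), Add(39, g)))) = Add(4, Mul(Rational(-1, 2), Pow(g, -1), Add(39, g))))
Mul(1188, Add(Function('d')(-10), Function('V')(21))) = Mul(1188, Add(-36, Mul(Rational(1, 2), Pow(21, -1), Add(-39, Mul(7, 21))))) = Mul(1188, Add(-36, Mul(Rational(1, 2), Rational(1, 21), Add(-39, 147)))) = Mul(1188, Add(-36, Mul(Rational(1, 2), Rational(1, 21), 108))) = Mul(1188, Add(-36, Rational(18, 7))) = Mul(1188, Rational(-234, 7)) = Rational(-277992, 7)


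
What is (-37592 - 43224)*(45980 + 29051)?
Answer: -6063705296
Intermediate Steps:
(-37592 - 43224)*(45980 + 29051) = -80816*75031 = -6063705296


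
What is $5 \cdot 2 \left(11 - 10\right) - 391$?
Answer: $-381$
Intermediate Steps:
$5 \cdot 2 \left(11 - 10\right) - 391 = 10 \cdot 1 - 391 = 10 - 391 = -381$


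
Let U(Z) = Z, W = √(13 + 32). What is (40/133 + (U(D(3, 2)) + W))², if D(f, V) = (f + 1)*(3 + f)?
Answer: 11241829/17689 + 19392*√5/133 ≈ 961.56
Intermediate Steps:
W = 3*√5 (W = √45 = 3*√5 ≈ 6.7082)
D(f, V) = (1 + f)*(3 + f)
(40/133 + (U(D(3, 2)) + W))² = (40/133 + ((3 + 3² + 4*3) + 3*√5))² = (40*(1/133) + ((3 + 9 + 12) + 3*√5))² = (40/133 + (24 + 3*√5))² = (3232/133 + 3*√5)²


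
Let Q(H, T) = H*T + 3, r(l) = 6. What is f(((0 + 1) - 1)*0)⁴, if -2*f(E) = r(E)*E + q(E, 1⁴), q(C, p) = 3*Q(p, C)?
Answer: 6561/16 ≈ 410.06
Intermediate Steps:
Q(H, T) = 3 + H*T
q(C, p) = 9 + 3*C*p (q(C, p) = 3*(3 + p*C) = 3*(3 + C*p) = 9 + 3*C*p)
f(E) = -9/2 - 9*E/2 (f(E) = -(6*E + (9 + 3*E*1⁴))/2 = -(6*E + (9 + 3*E*1))/2 = -(6*E + (9 + 3*E))/2 = -(9 + 9*E)/2 = -9/2 - 9*E/2)
f(((0 + 1) - 1)*0)⁴ = (-9/2 - 9*((0 + 1) - 1)*0/2)⁴ = (-9/2 - 9*(1 - 1)*0/2)⁴ = (-9/2 - 0*0)⁴ = (-9/2 - 9/2*0)⁴ = (-9/2 + 0)⁴ = (-9/2)⁴ = 6561/16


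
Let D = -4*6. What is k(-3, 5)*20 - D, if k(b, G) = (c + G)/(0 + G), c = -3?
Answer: 32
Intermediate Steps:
D = -24
k(b, G) = (-3 + G)/G (k(b, G) = (-3 + G)/(0 + G) = (-3 + G)/G)
k(-3, 5)*20 - D = ((-3 + 5)/5)*20 - 1*(-24) = ((⅕)*2)*20 + 24 = (⅖)*20 + 24 = 8 + 24 = 32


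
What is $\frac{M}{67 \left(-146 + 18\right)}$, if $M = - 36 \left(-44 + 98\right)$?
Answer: $\frac{243}{1072} \approx 0.22668$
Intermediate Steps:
$M = -1944$ ($M = \left(-36\right) 54 = -1944$)
$\frac{M}{67 \left(-146 + 18\right)} = - \frac{1944}{67 \left(-146 + 18\right)} = - \frac{1944}{67 \left(-128\right)} = - \frac{1944}{-8576} = \left(-1944\right) \left(- \frac{1}{8576}\right) = \frac{243}{1072}$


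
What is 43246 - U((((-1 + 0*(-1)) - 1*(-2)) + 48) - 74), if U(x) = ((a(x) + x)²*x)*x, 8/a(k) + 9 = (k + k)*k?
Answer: -534681587699/1540081 ≈ -3.4718e+5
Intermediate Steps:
a(k) = 8/(-9 + 2*k²) (a(k) = 8/(-9 + (k + k)*k) = 8/(-9 + (2*k)*k) = 8/(-9 + 2*k²))
U(x) = x²*(x + 8/(-9 + 2*x²))² (U(x) = ((8/(-9 + 2*x²) + x)²*x)*x = ((x + 8/(-9 + 2*x²))²*x)*x = (x*(x + 8/(-9 + 2*x²))²)*x = x²*(x + 8/(-9 + 2*x²))²)
43246 - U((((-1 + 0*(-1)) - 1*(-2)) + 48) - 74) = 43246 - ((((-1 + 0*(-1)) - 1*(-2)) + 48) - 74)²*(8 + ((((-1 + 0*(-1)) - 1*(-2)) + 48) - 74)*(-9 + 2*((((-1 + 0*(-1)) - 1*(-2)) + 48) - 74)²))²/(-9 + 2*((((-1 + 0*(-1)) - 1*(-2)) + 48) - 74)²)² = 43246 - ((((-1 + 0) + 2) + 48) - 74)²*(8 + ((((-1 + 0) + 2) + 48) - 74)*(-9 + 2*((((-1 + 0) + 2) + 48) - 74)²))²/(-9 + 2*((((-1 + 0) + 2) + 48) - 74)²)² = 43246 - (((-1 + 2) + 48) - 74)²*(8 + (((-1 + 2) + 48) - 74)*(-9 + 2*(((-1 + 2) + 48) - 74)²))²/(-9 + 2*(((-1 + 2) + 48) - 74)²)² = 43246 - ((1 + 48) - 74)²*(8 + ((1 + 48) - 74)*(-9 + 2*((1 + 48) - 74)²))²/(-9 + 2*((1 + 48) - 74)²)² = 43246 - (49 - 74)²*(8 + (49 - 74)*(-9 + 2*(49 - 74)²))²/(-9 + 2*(49 - 74)²)² = 43246 - (-25)²*(8 - 25*(-9 + 2*(-25)²))²/(-9 + 2*(-25)²)² = 43246 - 625*(8 - 25*(-9 + 2*625))²/(-9 + 2*625)² = 43246 - 625*(8 - 25*(-9 + 1250))²/(-9 + 1250)² = 43246 - 625*(8 - 25*1241)²/1241² = 43246 - 625*(8 - 31025)²/1540081 = 43246 - 625*(-31017)²/1540081 = 43246 - 625*962054289/1540081 = 43246 - 1*601283930625/1540081 = 43246 - 601283930625/1540081 = -534681587699/1540081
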